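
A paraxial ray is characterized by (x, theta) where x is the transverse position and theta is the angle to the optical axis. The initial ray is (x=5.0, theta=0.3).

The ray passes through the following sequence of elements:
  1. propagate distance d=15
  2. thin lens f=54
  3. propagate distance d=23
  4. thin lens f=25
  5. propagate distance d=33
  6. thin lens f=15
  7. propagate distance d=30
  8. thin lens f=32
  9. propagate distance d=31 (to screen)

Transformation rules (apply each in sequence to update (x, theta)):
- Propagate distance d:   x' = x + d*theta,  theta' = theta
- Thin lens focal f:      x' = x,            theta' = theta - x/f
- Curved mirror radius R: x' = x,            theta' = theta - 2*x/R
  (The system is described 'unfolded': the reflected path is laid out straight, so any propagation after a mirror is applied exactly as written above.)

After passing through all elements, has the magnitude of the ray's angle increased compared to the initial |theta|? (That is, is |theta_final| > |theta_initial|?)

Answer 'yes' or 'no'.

Answer: no

Derivation:
Initial: x=5.0000 theta=0.3000
After 1 (propagate distance d=15): x=9.5000 theta=0.3000
After 2 (thin lens f=54): x=9.5000 theta=67/540 (≈0.1241)
After 3 (propagate distance d=23): x=6671/540 (≈12.3537) theta=67/540 (≈0.1241)
After 4 (thin lens f=25): x=6671/540 (≈12.3537) theta=-1249/3375 (≈-0.3701)
After 5 (propagate distance d=33): x=1907/13500 (≈0.1413) theta=-1249/3375 (≈-0.3701)
After 6 (thin lens f=15): x=1907/13500 (≈0.1413) theta=-76847/202500 (≈-0.3795)
After 7 (propagate distance d=30): x=-151787/13500 (≈-11.2435) theta=-76847/202500 (≈-0.3795)
After 8 (thin lens f=32): x=-151787/13500 (≈-11.2435) theta=-182299/6480000 (≈-0.0281)
After 9 (propagate distance d=31 (to screen)): x=-78509029/6480000 (≈-12.1156) theta=-182299/6480000 (≈-0.0281)
|theta_initial|=0.3000 |theta_final|=182299/6480000 (≈0.0281) -> not increased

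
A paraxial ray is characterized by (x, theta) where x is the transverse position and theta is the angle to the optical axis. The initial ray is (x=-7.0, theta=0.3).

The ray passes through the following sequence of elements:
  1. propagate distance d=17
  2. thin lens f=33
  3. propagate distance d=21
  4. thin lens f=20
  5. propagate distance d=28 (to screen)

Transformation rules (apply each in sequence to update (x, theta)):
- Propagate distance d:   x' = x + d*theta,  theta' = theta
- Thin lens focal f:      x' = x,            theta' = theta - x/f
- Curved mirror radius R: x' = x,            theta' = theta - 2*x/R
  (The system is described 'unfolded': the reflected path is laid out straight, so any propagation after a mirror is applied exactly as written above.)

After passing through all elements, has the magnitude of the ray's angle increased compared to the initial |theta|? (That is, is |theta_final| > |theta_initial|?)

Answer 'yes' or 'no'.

Answer: no

Derivation:
Initial: x=-7.0000 theta=0.3000
After 1 (propagate distance d=17): x=-1.9000 theta=0.3000
After 2 (thin lens f=33): x=-1.9000 theta=59/165 (≈0.3576)
After 3 (propagate distance d=21): x=617/110 (≈5.6091) theta=59/165 (≈0.3576)
After 4 (thin lens f=20): x=617/110 (≈5.6091) theta=509/6600 (≈0.0771)
After 5 (propagate distance d=28 (to screen)): x=6409/825 (≈7.7685) theta=509/6600 (≈0.0771)
|theta_initial|=0.3000 |theta_final|=509/6600 (≈0.0771) -> not increased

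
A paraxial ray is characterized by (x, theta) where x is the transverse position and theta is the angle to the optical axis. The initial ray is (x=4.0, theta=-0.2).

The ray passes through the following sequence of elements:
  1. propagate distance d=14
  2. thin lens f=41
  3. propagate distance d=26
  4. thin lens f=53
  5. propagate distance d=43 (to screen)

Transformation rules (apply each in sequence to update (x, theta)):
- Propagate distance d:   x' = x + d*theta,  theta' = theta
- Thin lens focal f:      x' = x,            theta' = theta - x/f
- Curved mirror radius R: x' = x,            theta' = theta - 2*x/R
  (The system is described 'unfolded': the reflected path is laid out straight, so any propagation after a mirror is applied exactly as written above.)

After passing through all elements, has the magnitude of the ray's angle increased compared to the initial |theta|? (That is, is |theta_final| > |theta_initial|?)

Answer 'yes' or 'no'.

Answer: no

Derivation:
Initial: x=4.0000 theta=-0.2000
After 1 (propagate distance d=14): x=1.2000 theta=-0.2000
After 2 (thin lens f=41): x=1.2000 theta=-47/205 (≈-0.2293)
After 3 (propagate distance d=26): x=-976/205 (≈-4.7610) theta=-47/205 (≈-0.2293)
After 4 (thin lens f=53): x=-976/205 (≈-4.7610) theta=-303/2173 (≈-0.1394)
After 5 (propagate distance d=43 (to screen)): x=-116873/10865 (≈-10.7568) theta=-303/2173 (≈-0.1394)
|theta_initial|=0.2000 |theta_final|=303/2173 (≈0.1394) -> not increased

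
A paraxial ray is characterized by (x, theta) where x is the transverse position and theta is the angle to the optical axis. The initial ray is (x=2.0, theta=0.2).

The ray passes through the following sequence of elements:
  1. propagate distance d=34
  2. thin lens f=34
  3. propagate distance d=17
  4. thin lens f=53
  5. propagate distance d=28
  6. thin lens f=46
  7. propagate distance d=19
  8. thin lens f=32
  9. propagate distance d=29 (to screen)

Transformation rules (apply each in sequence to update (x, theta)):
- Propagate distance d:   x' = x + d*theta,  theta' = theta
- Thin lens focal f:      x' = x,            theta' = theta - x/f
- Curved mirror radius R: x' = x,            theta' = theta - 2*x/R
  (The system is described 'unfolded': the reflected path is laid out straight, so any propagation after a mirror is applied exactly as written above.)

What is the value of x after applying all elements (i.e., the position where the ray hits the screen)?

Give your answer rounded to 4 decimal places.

Initial: x=2.0000 theta=0.2000
After 1 (propagate distance d=34): x=8.8000 theta=0.2000
After 2 (thin lens f=34): x=8.8000 theta=-1/17 (≈-0.0588)
After 3 (propagate distance d=17): x=7.8000 theta=-1/17 (≈-0.0588)
After 4 (thin lens f=53): x=7.8000 theta=-928/4505 (≈-0.2060)
After 5 (propagate distance d=28): x=1831/901 (≈2.0322) theta=-928/4505 (≈-0.2060)
After 6 (thin lens f=46): x=1831/901 (≈2.0322) theta=-51843/207230 (≈-0.2502)
After 7 (propagate distance d=19): x=-563887/207230 (≈-2.7211) theta=-51843/207230 (≈-0.2502)
After 8 (thin lens f=32): x=-563887/207230 (≈-2.7211) theta=-64417/390080 (≈-0.1651)
After 9 (propagate distance d=29 (to screen)): x=-9960393/1326272 (≈-7.5101) theta=-64417/390080 (≈-0.1651)
Rounded to 4 decimal places: x = -7.5101

Answer: -7.5101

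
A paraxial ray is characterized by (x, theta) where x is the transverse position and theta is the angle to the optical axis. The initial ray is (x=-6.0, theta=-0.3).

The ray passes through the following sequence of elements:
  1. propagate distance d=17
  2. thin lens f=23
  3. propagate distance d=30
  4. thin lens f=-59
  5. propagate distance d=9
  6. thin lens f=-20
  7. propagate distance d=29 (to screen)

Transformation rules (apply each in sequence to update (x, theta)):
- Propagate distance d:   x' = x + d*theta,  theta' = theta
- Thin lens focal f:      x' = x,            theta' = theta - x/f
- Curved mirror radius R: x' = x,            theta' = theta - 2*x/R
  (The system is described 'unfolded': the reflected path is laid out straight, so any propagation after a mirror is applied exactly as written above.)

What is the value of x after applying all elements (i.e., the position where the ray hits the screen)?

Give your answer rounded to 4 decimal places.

Initial: x=-6.0000 theta=-0.3000
After 1 (propagate distance d=17): x=-11.1000 theta=-0.3000
After 2 (thin lens f=23): x=-11.1000 theta=21/115 (≈0.1826)
After 3 (propagate distance d=30): x=-1293/230 (≈-5.6217) theta=21/115 (≈0.1826)
After 4 (thin lens f=-59): x=-1293/230 (≈-5.6217) theta=237/2714 (≈0.0873)
After 5 (propagate distance d=9): x=-32811/6785 (≈-4.8358) theta=237/2714 (≈0.0873)
After 6 (thin lens f=-20): x=-32811/6785 (≈-4.8358) theta=-20961/135700 (≈-0.1545)
After 7 (propagate distance d=29 (to screen)): x=-1264089/135700 (≈-9.3153) theta=-20961/135700 (≈-0.1545)
Rounded to 4 decimal places: x = -9.3153

Answer: -9.3153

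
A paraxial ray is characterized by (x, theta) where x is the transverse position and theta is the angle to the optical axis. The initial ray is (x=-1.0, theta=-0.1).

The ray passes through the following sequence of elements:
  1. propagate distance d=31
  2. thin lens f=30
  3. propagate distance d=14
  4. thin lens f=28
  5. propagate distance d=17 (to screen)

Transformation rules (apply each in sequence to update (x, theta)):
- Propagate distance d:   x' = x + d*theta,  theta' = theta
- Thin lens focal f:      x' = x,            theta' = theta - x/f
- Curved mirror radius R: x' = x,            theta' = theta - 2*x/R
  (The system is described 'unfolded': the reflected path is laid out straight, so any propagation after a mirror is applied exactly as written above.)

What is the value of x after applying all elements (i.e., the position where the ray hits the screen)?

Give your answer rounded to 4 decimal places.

Answer: -0.7857

Derivation:
Initial: x=-1.0000 theta=-0.1000
After 1 (propagate distance d=31): x=-4.1000 theta=-0.1000
After 2 (thin lens f=30): x=-4.1000 theta=11/300 (≈0.0367)
After 3 (propagate distance d=14): x=-269/75 (≈-3.5867) theta=11/300 (≈0.0367)
After 4 (thin lens f=28): x=-269/75 (≈-3.5867) theta=173/1050 (≈0.1648)
After 5 (propagate distance d=17 (to screen)): x=-11/14 (≈-0.7857) theta=173/1050 (≈0.1648)
Rounded to 4 decimal places: x = -0.7857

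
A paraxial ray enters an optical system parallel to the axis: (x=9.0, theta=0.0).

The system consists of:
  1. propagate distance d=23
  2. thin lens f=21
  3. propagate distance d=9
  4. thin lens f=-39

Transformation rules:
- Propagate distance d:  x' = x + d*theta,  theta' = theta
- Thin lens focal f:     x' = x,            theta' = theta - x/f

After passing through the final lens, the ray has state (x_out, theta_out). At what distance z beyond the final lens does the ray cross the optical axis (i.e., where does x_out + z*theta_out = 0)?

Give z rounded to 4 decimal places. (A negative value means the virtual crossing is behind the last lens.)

Initial: x=9.0000 theta=0.0000
After 1 (propagate distance d=23): x=9.0000 theta=0.0000
After 2 (thin lens f=21): x=9.0000 theta=-3/7 (≈-0.4286)
After 3 (propagate distance d=9): x=36/7 (≈5.1429) theta=-3/7 (≈-0.4286)
After 4 (thin lens f=-39): x=36/7 (≈5.1429) theta=-27/91 (≈-0.2967)
z_focus = -x_out/theta_out = -(36/7)/(-27/91) = 52/3 ≈ 17.3333
Rounded to 4 decimal places: z = 17.3333

Answer: 17.3333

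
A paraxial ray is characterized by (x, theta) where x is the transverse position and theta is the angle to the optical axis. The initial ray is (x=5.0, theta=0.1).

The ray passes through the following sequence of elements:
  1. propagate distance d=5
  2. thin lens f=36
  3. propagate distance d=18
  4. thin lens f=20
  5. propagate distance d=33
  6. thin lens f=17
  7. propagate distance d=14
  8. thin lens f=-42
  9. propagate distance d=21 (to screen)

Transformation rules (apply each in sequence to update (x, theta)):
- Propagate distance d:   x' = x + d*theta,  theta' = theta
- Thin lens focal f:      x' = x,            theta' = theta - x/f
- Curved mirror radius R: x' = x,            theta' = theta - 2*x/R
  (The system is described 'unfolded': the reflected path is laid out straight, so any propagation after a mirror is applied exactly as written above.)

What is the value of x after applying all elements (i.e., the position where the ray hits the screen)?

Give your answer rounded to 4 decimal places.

Answer: -7.2107

Derivation:
Initial: x=5.0000 theta=0.1000
After 1 (propagate distance d=5): x=5.5000 theta=0.1000
After 2 (thin lens f=36): x=5.5000 theta=-19/360 (≈-0.0528)
After 3 (propagate distance d=18): x=4.5500 theta=-19/360 (≈-0.0528)
After 4 (thin lens f=20): x=4.5500 theta=-1009/3600 (≈-0.2803)
After 5 (propagate distance d=33): x=-5639/1200 (≈-4.6992) theta=-1009/3600 (≈-0.2803)
After 6 (thin lens f=17): x=-5639/1200 (≈-4.6992) theta=-59/15300 (≈-0.0039)
After 7 (propagate distance d=14): x=-290893/61200 (≈-4.7532) theta=-59/15300 (≈-0.0039)
After 8 (thin lens f=-42): x=-290893/61200 (≈-4.7532) theta=-60161/514080 (≈-0.1170)
After 9 (propagate distance d=21 (to screen)): x=-294197/40800 (≈-7.2107) theta=-60161/514080 (≈-0.1170)
Rounded to 4 decimal places: x = -7.2107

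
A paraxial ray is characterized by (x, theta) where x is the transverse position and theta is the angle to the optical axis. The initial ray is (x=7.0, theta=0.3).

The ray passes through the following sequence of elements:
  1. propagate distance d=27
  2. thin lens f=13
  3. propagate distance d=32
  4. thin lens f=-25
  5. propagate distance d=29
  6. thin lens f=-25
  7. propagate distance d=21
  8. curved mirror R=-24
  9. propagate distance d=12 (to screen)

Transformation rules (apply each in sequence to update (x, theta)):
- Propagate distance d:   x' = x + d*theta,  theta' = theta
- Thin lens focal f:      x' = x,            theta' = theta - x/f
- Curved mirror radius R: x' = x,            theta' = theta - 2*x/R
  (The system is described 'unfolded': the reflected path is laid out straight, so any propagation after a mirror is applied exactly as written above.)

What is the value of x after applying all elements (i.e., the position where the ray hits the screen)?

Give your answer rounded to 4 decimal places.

Initial: x=7.0000 theta=0.3000
After 1 (propagate distance d=27): x=15.1000 theta=0.3000
After 2 (thin lens f=13): x=15.1000 theta=-56/65 (≈-0.8615)
After 3 (propagate distance d=32): x=-1621/130 (≈-12.4692) theta=-56/65 (≈-0.8615)
After 4 (thin lens f=-25): x=-1621/130 (≈-12.4692) theta=-4421/3250 (≈-1.3603)
After 5 (propagate distance d=29): x=-84367/1625 (≈-51.9182) theta=-4421/3250 (≈-1.3603)
After 6 (thin lens f=-25): x=-84367/1625 (≈-51.9182) theta=-279259/81250 (≈-3.4370)
After 7 (propagate distance d=21): x=-10082789/81250 (≈-124.0959) theta=-279259/81250 (≈-3.4370)
After 8 (curved mirror R=-24): x=-10082789/81250 (≈-124.0959) theta=-13433897/975000 (≈-13.7784)
After 9 (propagate distance d=12 (to screen)): x=-11758343/40625 (≈-289.4361) theta=-13433897/975000 (≈-13.7784)
Rounded to 4 decimal places: x = -289.4361

Answer: -289.4361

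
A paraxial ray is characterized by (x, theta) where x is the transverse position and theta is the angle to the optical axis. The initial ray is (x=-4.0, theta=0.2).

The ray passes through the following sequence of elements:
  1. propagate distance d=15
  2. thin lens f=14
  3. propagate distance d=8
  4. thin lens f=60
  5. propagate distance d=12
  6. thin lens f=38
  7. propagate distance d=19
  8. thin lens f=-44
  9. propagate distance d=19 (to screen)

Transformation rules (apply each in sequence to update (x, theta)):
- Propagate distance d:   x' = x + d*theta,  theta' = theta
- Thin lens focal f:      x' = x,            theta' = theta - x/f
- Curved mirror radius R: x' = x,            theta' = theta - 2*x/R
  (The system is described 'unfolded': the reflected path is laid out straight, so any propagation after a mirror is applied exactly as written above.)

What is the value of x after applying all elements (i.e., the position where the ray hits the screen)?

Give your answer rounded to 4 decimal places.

Answer: 12.5447

Derivation:
Initial: x=-4.0000 theta=0.2000
After 1 (propagate distance d=15): x=-1.0000 theta=0.2000
After 2 (thin lens f=14): x=-1.0000 theta=19/70 (≈0.2714)
After 3 (propagate distance d=8): x=41/35 (≈1.1714) theta=19/70 (≈0.2714)
After 4 (thin lens f=60): x=41/35 (≈1.1714) theta=529/2100 (≈0.2519)
After 5 (propagate distance d=12): x=734/175 (≈4.1943) theta=529/2100 (≈0.2519)
After 6 (thin lens f=38): x=734/175 (≈4.1943) theta=5647/39900 (≈0.1415)
After 7 (propagate distance d=19): x=413/60 (≈6.8833) theta=5647/39900 (≈0.1415)
After 8 (thin lens f=-44): x=413/60 (≈6.8833) theta=174371/585200 (≈0.2980)
After 9 (propagate distance d=19 (to screen)): x=1159133/92400 (≈12.5447) theta=174371/585200 (≈0.2980)
Rounded to 4 decimal places: x = 12.5447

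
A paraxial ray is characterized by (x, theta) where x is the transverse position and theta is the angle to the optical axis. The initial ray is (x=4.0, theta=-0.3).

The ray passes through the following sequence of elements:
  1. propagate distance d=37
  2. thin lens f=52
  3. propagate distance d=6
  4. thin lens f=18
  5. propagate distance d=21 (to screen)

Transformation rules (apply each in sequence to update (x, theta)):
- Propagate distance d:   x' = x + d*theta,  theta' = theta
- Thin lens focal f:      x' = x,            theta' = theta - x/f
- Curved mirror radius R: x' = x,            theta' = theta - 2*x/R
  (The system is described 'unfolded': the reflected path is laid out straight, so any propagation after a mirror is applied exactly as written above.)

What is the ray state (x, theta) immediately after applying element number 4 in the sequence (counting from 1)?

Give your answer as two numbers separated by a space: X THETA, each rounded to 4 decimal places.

Answer: -8.0808 0.2855

Derivation:
Initial: x=4.0000 theta=-0.3000
After 1 (propagate distance d=37): x=-7.1000 theta=-0.3000
After 2 (thin lens f=52): x=-7.1000 theta=-17/104 (≈-0.1635)
After 3 (propagate distance d=6): x=-2101/260 (≈-8.0808) theta=-17/104 (≈-0.1635)
After 4 (thin lens f=18): x=-2101/260 (≈-8.0808) theta=167/585 (≈0.2855)
Rounded to 4 decimal places: x = -8.0808, theta = 0.2855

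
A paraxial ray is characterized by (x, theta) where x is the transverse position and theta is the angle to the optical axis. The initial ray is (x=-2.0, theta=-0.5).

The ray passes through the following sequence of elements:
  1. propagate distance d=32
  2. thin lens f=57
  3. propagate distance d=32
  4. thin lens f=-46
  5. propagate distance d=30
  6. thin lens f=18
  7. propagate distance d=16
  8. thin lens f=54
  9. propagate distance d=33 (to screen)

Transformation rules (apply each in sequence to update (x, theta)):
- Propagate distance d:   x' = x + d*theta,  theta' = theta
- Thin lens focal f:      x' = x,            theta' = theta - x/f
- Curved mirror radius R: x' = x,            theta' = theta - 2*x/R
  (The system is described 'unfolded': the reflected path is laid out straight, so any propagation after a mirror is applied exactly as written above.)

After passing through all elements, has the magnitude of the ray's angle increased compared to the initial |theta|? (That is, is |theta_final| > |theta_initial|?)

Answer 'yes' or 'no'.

Answer: yes

Derivation:
Initial: x=-2.0000 theta=-0.5000
After 1 (propagate distance d=32): x=-18.0000 theta=-0.5000
After 2 (thin lens f=57): x=-18.0000 theta=-7/38 (≈-0.1842)
After 3 (propagate distance d=32): x=-454/19 (≈-23.8947) theta=-7/38 (≈-0.1842)
After 4 (thin lens f=-46): x=-454/19 (≈-23.8947) theta=-615/874 (≈-0.7037)
After 5 (propagate distance d=30): x=-19667/437 (≈-45.0046) theta=-615/874 (≈-0.7037)
After 6 (thin lens f=18): x=-19667/437 (≈-45.0046) theta=7066/3933 (≈1.7966)
After 7 (propagate distance d=16): x=-63947/3933 (≈-16.2591) theta=7066/3933 (≈1.7966)
After 8 (thin lens f=54): x=-63947/3933 (≈-16.2591) theta=445511/212382 (≈2.0977)
After 9 (propagate distance d=33 (to screen)): x=163025/3078 (≈52.9646) theta=445511/212382 (≈2.0977)
|theta_initial|=0.5000 |theta_final|=445511/212382 (≈2.0977) -> increased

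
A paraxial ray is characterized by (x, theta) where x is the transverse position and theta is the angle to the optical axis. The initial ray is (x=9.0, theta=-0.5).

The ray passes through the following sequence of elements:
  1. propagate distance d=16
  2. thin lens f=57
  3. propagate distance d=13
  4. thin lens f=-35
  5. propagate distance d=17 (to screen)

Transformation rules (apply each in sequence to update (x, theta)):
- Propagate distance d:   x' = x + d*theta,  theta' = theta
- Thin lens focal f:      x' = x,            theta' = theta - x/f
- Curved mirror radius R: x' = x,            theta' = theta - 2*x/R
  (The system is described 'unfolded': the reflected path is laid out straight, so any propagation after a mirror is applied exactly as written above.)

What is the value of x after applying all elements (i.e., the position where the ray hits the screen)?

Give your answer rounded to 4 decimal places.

Initial: x=9.0000 theta=-0.5000
After 1 (propagate distance d=16): x=1.0000 theta=-0.5000
After 2 (thin lens f=57): x=1.0000 theta=-59/114 (≈-0.5175)
After 3 (propagate distance d=13): x=-653/114 (≈-5.7281) theta=-59/114 (≈-0.5175)
After 4 (thin lens f=-35): x=-653/114 (≈-5.7281) theta=-453/665 (≈-0.6812)
After 5 (propagate distance d=17 (to screen)): x=-69061/3990 (≈-17.3085) theta=-453/665 (≈-0.6812)
Rounded to 4 decimal places: x = -17.3085

Answer: -17.3085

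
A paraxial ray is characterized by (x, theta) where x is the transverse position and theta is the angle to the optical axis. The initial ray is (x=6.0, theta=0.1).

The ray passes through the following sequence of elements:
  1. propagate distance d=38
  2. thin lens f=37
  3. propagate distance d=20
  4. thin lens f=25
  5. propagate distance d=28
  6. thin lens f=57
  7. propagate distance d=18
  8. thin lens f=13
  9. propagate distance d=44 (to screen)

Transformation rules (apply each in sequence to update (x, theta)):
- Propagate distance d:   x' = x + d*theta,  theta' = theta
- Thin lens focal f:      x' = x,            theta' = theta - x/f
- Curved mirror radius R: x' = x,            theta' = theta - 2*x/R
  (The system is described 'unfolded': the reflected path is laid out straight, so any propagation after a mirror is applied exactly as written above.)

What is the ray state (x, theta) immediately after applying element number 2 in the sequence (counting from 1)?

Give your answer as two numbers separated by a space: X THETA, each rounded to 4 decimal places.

Initial: x=6.0000 theta=0.1000
After 1 (propagate distance d=38): x=9.8000 theta=0.1000
After 2 (thin lens f=37): x=9.8000 theta=-61/370 (≈-0.1649)
Rounded to 4 decimal places: x = 9.8000, theta = -0.1649

Answer: 9.8000 -0.1649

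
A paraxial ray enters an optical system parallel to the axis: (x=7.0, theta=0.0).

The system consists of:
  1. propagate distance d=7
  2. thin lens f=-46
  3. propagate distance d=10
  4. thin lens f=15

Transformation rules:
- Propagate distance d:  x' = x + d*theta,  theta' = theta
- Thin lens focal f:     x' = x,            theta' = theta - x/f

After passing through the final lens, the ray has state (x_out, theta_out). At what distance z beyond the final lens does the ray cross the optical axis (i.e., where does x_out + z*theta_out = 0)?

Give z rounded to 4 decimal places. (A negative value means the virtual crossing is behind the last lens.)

Initial: x=7.0000 theta=0.0000
After 1 (propagate distance d=7): x=7.0000 theta=0.0000
After 2 (thin lens f=-46): x=7.0000 theta=7/46 (≈0.1522)
After 3 (propagate distance d=10): x=196/23 (≈8.5217) theta=7/46 (≈0.1522)
After 4 (thin lens f=15): x=196/23 (≈8.5217) theta=-287/690 (≈-0.4159)
z_focus = -x_out/theta_out = -(196/23)/(-287/690) = 840/41 ≈ 20.4878
Rounded to 4 decimal places: z = 20.4878

Answer: 20.4878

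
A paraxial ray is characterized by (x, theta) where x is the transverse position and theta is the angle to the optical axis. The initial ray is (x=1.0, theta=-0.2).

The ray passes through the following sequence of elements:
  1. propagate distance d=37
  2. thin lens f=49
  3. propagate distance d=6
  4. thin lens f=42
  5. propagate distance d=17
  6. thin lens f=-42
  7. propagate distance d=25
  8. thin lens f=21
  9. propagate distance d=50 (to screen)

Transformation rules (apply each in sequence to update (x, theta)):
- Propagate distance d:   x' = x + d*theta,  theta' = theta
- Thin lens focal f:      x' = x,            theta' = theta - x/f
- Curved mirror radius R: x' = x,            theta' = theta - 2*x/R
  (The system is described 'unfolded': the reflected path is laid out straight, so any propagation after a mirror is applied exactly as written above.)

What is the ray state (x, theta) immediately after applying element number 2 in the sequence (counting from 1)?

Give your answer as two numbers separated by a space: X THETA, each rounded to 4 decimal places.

Initial: x=1.0000 theta=-0.2000
After 1 (propagate distance d=37): x=-6.4000 theta=-0.2000
After 2 (thin lens f=49): x=-6.4000 theta=-17/245 (≈-0.0694)
Rounded to 4 decimal places: x = -6.4000, theta = -0.0694

Answer: -6.4000 -0.0694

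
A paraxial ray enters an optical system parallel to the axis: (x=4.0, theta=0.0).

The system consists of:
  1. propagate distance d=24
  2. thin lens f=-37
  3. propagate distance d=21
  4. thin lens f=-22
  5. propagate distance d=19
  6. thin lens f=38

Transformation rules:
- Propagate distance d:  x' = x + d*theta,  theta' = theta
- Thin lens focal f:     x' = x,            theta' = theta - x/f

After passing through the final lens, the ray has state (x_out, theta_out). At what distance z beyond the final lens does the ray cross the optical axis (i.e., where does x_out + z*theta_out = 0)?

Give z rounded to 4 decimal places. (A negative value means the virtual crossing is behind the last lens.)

Initial: x=4.0000 theta=0.0000
After 1 (propagate distance d=24): x=4.0000 theta=0.0000
After 2 (thin lens f=-37): x=4.0000 theta=4/37 (≈0.1081)
After 3 (propagate distance d=21): x=232/37 (≈6.2703) theta=4/37 (≈0.1081)
After 4 (thin lens f=-22): x=232/37 (≈6.2703) theta=160/407 (≈0.3931)
After 5 (propagate distance d=19): x=5592/407 (≈13.7396) theta=160/407 (≈0.3931)
After 6 (thin lens f=38): x=5592/407 (≈13.7396) theta=244/7733 (≈0.0316)
z_focus = -x_out/theta_out = -(5592/407)/(244/7733) = -26562/61 ≈ -435.4426
Rounded to 4 decimal places: z = -435.4426

Answer: -435.4426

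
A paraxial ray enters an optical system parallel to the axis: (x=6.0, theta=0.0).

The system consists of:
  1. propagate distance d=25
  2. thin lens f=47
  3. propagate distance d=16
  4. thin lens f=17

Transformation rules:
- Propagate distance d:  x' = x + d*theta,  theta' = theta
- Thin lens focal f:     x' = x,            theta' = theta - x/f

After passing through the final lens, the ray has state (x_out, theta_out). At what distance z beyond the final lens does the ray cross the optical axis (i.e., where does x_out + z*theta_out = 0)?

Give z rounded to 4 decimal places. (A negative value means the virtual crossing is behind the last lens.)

Initial: x=6.0000 theta=0.0000
After 1 (propagate distance d=25): x=6.0000 theta=0.0000
After 2 (thin lens f=47): x=6.0000 theta=-6/47 (≈-0.1277)
After 3 (propagate distance d=16): x=186/47 (≈3.9574) theta=-6/47 (≈-0.1277)
After 4 (thin lens f=17): x=186/47 (≈3.9574) theta=-288/799 (≈-0.3605)
z_focus = -x_out/theta_out = -(186/47)/(-288/799) = 527/48 ≈ 10.9792
Rounded to 4 decimal places: z = 10.9792

Answer: 10.9792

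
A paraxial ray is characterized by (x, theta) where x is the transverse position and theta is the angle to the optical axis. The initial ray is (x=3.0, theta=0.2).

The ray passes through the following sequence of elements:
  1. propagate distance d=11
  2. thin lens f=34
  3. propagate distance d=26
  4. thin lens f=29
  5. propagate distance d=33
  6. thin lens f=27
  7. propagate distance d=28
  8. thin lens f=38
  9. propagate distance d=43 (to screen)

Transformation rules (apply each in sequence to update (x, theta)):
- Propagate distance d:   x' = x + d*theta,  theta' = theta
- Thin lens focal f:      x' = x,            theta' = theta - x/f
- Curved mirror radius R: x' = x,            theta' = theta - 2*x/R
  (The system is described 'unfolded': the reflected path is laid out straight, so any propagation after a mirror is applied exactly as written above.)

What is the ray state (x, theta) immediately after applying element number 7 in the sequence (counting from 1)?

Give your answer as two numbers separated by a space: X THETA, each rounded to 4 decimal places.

Answer: -4.9091 -0.1991

Derivation:
Initial: x=3.0000 theta=0.2000
After 1 (propagate distance d=11): x=5.2000 theta=0.2000
After 2 (thin lens f=34): x=5.2000 theta=4/85 (≈0.0471)
After 3 (propagate distance d=26): x=546/85 (≈6.4235) theta=4/85 (≈0.0471)
After 4 (thin lens f=29): x=546/85 (≈6.4235) theta=-86/493 (≈-0.1744)
After 5 (propagate distance d=33): x=1644/2465 (≈0.6669) theta=-86/493 (≈-0.1744)
After 6 (thin lens f=27): x=1644/2465 (≈0.6669) theta=-4418/22185 (≈-0.1991)
After 7 (propagate distance d=28): x=-108908/22185 (≈-4.9091) theta=-4418/22185 (≈-0.1991)
Rounded to 4 decimal places: x = -4.9091, theta = -0.1991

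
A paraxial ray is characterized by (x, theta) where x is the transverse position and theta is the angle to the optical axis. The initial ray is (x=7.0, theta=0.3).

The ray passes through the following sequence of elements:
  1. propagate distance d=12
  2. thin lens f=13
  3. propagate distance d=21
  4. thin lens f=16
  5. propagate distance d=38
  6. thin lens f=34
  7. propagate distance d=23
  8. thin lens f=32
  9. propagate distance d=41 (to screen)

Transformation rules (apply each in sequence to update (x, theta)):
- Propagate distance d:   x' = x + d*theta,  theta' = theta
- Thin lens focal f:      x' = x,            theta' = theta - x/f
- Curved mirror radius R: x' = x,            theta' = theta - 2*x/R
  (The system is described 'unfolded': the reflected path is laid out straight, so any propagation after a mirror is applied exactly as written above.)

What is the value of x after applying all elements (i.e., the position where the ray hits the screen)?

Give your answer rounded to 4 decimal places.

Initial: x=7.0000 theta=0.3000
After 1 (propagate distance d=12): x=10.6000 theta=0.3000
After 2 (thin lens f=13): x=10.6000 theta=-67/130 (≈-0.5154)
After 3 (propagate distance d=21): x=-29/130 (≈-0.2231) theta=-67/130 (≈-0.5154)
After 4 (thin lens f=16): x=-29/130 (≈-0.2231) theta=-1043/2080 (≈-0.5014)
After 5 (propagate distance d=38): x=-20049/1040 (≈-19.2779) theta=-1043/2080 (≈-0.5014)
After 6 (thin lens f=34): x=-20049/1040 (≈-19.2779) theta=1159/17680 (≈0.0656)
After 7 (propagate distance d=23): x=-19636/1105 (≈-17.7701) theta=1159/17680 (≈0.0656)
After 8 (thin lens f=32): x=-19636/1105 (≈-17.7701) theta=10977/17680 (≈0.6209)
After 9 (propagate distance d=41 (to screen)): x=7993/1040 (≈7.6856) theta=10977/17680 (≈0.6209)
Rounded to 4 decimal places: x = 7.6856

Answer: 7.6856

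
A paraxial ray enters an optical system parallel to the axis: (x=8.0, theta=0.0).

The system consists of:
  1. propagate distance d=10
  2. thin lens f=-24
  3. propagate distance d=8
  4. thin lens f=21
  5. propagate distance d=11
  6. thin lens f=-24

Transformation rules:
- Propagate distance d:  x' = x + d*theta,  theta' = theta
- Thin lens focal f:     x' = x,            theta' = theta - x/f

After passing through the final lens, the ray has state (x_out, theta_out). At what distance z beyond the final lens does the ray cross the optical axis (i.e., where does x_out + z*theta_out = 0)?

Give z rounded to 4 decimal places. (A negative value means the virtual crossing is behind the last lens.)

Initial: x=8.0000 theta=0.0000
After 1 (propagate distance d=10): x=8.0000 theta=0.0000
After 2 (thin lens f=-24): x=8.0000 theta=1/3 (≈0.3333)
After 3 (propagate distance d=8): x=32/3 (≈10.6667) theta=1/3 (≈0.3333)
After 4 (thin lens f=21): x=32/3 (≈10.6667) theta=-11/63 (≈-0.1746)
After 5 (propagate distance d=11): x=551/63 (≈8.7460) theta=-11/63 (≈-0.1746)
After 6 (thin lens f=-24): x=551/63 (≈8.7460) theta=41/216 (≈0.1898)
z_focus = -x_out/theta_out = -(551/63)/(41/216) = -13224/287 ≈ -46.0767
Rounded to 4 decimal places: z = -46.0767

Answer: -46.0767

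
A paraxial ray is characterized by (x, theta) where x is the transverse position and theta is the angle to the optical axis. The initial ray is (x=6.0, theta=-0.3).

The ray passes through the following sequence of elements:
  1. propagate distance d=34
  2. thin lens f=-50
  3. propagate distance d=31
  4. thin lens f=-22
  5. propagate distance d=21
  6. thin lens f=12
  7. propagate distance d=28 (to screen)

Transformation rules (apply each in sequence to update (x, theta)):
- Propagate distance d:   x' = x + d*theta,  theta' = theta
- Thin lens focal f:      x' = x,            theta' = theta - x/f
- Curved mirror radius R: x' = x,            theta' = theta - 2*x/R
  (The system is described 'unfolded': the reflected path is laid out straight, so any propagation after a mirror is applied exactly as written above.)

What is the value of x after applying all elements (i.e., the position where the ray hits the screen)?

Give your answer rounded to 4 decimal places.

Initial: x=6.0000 theta=-0.3000
After 1 (propagate distance d=34): x=-4.2000 theta=-0.3000
After 2 (thin lens f=-50): x=-4.2000 theta=-0.3840
After 3 (propagate distance d=31): x=-16.1040 theta=-0.3840
After 4 (thin lens f=-22): x=-16.1040 theta=-1.1160
After 5 (propagate distance d=21): x=-39.5400 theta=-1.1160
After 6 (thin lens f=12): x=-39.5400 theta=2.1790
After 7 (propagate distance d=28 (to screen)): x=21.4720 theta=2.1790
Rounded to 4 decimal places: x = 21.4720

Answer: 21.4720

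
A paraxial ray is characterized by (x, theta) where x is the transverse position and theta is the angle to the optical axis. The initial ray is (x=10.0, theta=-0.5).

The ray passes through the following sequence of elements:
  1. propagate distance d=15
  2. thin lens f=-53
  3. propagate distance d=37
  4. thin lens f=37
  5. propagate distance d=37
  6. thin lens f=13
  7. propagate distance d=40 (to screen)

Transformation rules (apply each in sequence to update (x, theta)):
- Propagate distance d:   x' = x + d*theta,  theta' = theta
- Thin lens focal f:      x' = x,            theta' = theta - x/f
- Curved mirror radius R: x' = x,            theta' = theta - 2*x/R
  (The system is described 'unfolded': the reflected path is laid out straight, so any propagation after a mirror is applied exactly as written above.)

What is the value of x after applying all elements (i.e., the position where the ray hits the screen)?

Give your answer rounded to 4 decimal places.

Initial: x=10.0000 theta=-0.5000
After 1 (propagate distance d=15): x=2.5000 theta=-0.5000
After 2 (thin lens f=-53): x=2.5000 theta=-24/53 (≈-0.4528)
After 3 (propagate distance d=37): x=-1511/106 (≈-14.2547) theta=-24/53 (≈-0.4528)
After 4 (thin lens f=37): x=-1511/106 (≈-14.2547) theta=-5/74 (≈-0.0676)
After 5 (propagate distance d=37): x=-888/53 (≈-16.7547) theta=-5/74 (≈-0.0676)
After 6 (thin lens f=13): x=-888/53 (≈-16.7547) theta=62267/50986 (≈1.2213)
After 7 (propagate distance d=40 (to screen)): x=818212/25493 (≈32.0956) theta=62267/50986 (≈1.2213)
Rounded to 4 decimal places: x = 32.0956

Answer: 32.0956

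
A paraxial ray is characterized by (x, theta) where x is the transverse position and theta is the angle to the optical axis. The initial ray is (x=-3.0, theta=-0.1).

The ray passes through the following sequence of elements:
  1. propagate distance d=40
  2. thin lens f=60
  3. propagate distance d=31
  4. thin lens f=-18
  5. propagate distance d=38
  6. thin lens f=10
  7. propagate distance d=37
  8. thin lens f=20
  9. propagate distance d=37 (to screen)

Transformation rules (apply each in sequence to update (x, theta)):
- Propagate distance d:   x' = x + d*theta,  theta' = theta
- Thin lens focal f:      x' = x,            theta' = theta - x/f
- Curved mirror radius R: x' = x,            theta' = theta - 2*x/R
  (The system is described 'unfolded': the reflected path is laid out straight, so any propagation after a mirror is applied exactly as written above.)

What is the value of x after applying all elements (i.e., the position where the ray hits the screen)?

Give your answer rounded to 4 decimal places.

Answer: 25.5430

Derivation:
Initial: x=-3.0000 theta=-0.1000
After 1 (propagate distance d=40): x=-7.0000 theta=-0.1000
After 2 (thin lens f=60): x=-7.0000 theta=1/60 (≈0.0167)
After 3 (propagate distance d=31): x=-389/60 (≈-6.4833) theta=1/60 (≈0.0167)
After 4 (thin lens f=-18): x=-389/60 (≈-6.4833) theta=-371/1080 (≈-0.3435)
After 5 (propagate distance d=38): x=-1055/54 (≈-19.5370) theta=-371/1080 (≈-0.3435)
After 6 (thin lens f=10): x=-1055/54 (≈-19.5370) theta=1739/1080 (≈1.6102)
After 7 (propagate distance d=37): x=43243/1080 (≈40.0398) theta=1739/1080 (≈1.6102)
After 8 (thin lens f=20): x=43243/1080 (≈40.0398) theta=-2821/7200 (≈-0.3918)
After 9 (propagate distance d=37 (to screen)): x=551729/21600 (≈25.5430) theta=-2821/7200 (≈-0.3918)
Rounded to 4 decimal places: x = 25.5430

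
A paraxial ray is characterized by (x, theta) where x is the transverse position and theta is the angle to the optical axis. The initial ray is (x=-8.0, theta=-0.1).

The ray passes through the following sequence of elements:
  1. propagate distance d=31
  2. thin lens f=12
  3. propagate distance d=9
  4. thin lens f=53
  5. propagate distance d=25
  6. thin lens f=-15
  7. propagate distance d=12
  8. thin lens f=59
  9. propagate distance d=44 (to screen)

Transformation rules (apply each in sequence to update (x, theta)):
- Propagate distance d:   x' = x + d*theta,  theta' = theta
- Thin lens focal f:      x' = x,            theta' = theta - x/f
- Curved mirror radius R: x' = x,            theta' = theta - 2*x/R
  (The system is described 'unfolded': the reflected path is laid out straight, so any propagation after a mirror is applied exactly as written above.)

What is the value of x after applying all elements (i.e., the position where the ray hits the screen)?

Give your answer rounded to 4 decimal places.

Answer: 105.4344

Derivation:
Initial: x=-8.0000 theta=-0.1000
After 1 (propagate distance d=31): x=-11.1000 theta=-0.1000
After 2 (thin lens f=12): x=-11.1000 theta=0.8250
After 3 (propagate distance d=9): x=-3.6750 theta=0.8250
After 4 (thin lens f=53): x=-3.6750 theta=237/265 (≈0.8943)
After 5 (propagate distance d=25): x=39609/2120 (≈18.6835) theta=237/265 (≈0.8943)
After 6 (thin lens f=-15): x=39609/2120 (≈18.6835) theta=22683/10600 (≈2.1399)
After 7 (propagate distance d=12): x=470241/10600 (≈44.3624) theta=22683/10600 (≈2.1399)
After 8 (thin lens f=59): x=470241/10600 (≈44.3624) theta=108507/78175 (≈1.3880)
After 9 (propagate distance d=44 (to screen)): x=65938683/625400 (≈105.4344) theta=108507/78175 (≈1.3880)
Rounded to 4 decimal places: x = 105.4344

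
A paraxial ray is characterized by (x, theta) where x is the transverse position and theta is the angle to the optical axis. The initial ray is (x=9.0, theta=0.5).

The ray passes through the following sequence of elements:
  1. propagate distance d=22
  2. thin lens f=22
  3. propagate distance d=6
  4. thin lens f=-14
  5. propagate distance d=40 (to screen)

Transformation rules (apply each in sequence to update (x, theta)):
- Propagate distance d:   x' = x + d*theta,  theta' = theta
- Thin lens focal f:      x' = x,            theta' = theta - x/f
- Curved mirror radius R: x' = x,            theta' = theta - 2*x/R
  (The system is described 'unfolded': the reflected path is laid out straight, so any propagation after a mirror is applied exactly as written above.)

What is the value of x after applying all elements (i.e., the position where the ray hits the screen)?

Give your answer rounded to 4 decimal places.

Initial: x=9.0000 theta=0.5000
After 1 (propagate distance d=22): x=20.0000 theta=0.5000
After 2 (thin lens f=22): x=20.0000 theta=-9/22 (≈-0.4091)
After 3 (propagate distance d=6): x=193/11 (≈17.5455) theta=-9/22 (≈-0.4091)
After 4 (thin lens f=-14): x=193/11 (≈17.5455) theta=65/77 (≈0.8442)
After 5 (propagate distance d=40 (to screen)): x=3951/77 (≈51.3117) theta=65/77 (≈0.8442)
Rounded to 4 decimal places: x = 51.3117

Answer: 51.3117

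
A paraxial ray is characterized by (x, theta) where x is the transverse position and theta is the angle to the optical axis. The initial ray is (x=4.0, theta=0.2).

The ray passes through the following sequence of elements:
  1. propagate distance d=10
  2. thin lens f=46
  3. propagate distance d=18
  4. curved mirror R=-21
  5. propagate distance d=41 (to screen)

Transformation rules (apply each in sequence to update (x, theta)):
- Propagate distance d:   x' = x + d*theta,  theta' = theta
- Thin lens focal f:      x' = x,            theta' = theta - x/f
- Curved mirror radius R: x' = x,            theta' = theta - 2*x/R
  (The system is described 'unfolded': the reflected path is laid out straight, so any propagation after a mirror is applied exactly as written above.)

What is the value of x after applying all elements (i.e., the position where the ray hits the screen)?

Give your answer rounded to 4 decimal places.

Initial: x=4.0000 theta=0.2000
After 1 (propagate distance d=10): x=6.0000 theta=0.2000
After 2 (thin lens f=46): x=6.0000 theta=8/115 (≈0.0696)
After 3 (propagate distance d=18): x=834/115 (≈7.2522) theta=8/115 (≈0.0696)
After 4 (curved mirror R=-21): x=834/115 (≈7.2522) theta=612/805 (≈0.7602)
After 5 (propagate distance d=41 (to screen)): x=6186/161 (≈38.4224) theta=612/805 (≈0.7602)
Rounded to 4 decimal places: x = 38.4224

Answer: 38.4224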